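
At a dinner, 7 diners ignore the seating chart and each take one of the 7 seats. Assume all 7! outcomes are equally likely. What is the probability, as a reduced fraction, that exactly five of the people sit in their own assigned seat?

Favorable outcomes: C(7,5)·!2 = 21·1 = 21.
Total outcomes: 7! = 5040.
Probability = 21/5040 = 1/240.

1/240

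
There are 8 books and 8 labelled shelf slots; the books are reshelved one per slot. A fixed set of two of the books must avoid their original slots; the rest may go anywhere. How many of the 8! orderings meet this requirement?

30960

Let A_j be the event that the j-th constrained one is fixed. By inclusion-exclusion over the 2 events:
Σ_{j=0}^{2} (-1)^j C(2,j)(8-j)!
= C(2,0)·8! - C(2,1)·7! + C(2,2)·6!
= 40320 - 10080 + 720
= 30960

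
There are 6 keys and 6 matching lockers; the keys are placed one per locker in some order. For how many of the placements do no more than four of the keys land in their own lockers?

# with exactly i fixed is C(6,i)·!(6-i); sum over i=0..4:
  i=0: C(6,0)·!6 = 1·265 = 265
  i=1: C(6,1)·!5 = 6·44 = 264
  i=2: C(6,2)·!4 = 15·9 = 135
  i=3: C(6,3)·!3 = 20·2 = 40
  i=4: C(6,4)·!2 = 15·1 = 15
Total = 719.

719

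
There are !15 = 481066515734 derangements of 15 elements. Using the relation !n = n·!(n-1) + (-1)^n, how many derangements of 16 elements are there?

7697064251745

!16 = 16·481066515734 + 1 = 7697064251745.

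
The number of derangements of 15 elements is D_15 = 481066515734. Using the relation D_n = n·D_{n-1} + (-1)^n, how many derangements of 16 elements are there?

D_16 = 16·481066515734 + 1 = 7697064251745.

7697064251745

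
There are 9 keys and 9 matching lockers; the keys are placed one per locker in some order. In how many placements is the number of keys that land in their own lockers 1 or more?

229384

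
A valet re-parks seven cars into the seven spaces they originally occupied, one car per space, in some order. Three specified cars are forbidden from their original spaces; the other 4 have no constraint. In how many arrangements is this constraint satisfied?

3216

Let A_j be the event that the j-th constrained one is fixed. By inclusion-exclusion over the 3 events:
Σ_{j=0}^{3} (-1)^j C(3,j)(7-j)!
= C(3,0)·7! - C(3,1)·6! + C(3,2)·5! - C(3,3)·4!
= 5040 - 2160 + 360 - 24
= 3216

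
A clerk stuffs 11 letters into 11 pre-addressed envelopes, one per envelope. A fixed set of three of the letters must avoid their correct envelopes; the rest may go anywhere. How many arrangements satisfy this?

Inclusion-exclusion on the 3 forbidden self-matches:
Σ_{j=0}^{3} (-1)^j C(3,j)(11-j)!
= C(3,0)·11! - C(3,1)·10! + C(3,2)·9! - C(3,3)·8!
= 39916800 - 10886400 + 1088640 - 40320
= 30078720

30078720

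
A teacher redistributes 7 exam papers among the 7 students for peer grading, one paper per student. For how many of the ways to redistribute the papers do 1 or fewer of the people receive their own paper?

# with exactly i fixed is C(7,i)·!(7-i); sum over i=0..1:
  i=0: C(7,0)·!7 = 1·1854 = 1854
  i=1: C(7,1)·!6 = 7·265 = 1855
Total = 3709.

3709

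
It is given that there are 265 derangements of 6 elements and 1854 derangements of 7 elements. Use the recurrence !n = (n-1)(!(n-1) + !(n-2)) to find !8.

14833

!8 = (8-1)·(!7 + !6) = 7·(1854 + 265) = 7·2119 = 14833.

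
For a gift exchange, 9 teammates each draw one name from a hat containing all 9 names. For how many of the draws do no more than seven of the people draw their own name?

# with exactly i fixed is C(9,i)·!(9-i); sum over i=0..7:
  i=0: C(9,0)·!9 = 1·133496 = 133496
  i=1: C(9,1)·!8 = 9·14833 = 133497
  i=2: C(9,2)·!7 = 36·1854 = 66744
  i=3: C(9,3)·!6 = 84·265 = 22260
  i=4: C(9,4)·!5 = 126·44 = 5544
  i=5: C(9,5)·!4 = 126·9 = 1134
  i=6: C(9,6)·!3 = 84·2 = 168
  i=7: C(9,7)·!2 = 36·1 = 36
Total = 362879.

362879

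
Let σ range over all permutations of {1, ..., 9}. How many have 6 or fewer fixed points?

Sum C(9,i)·!(9-i) for i = 0..6:
  i=0: C(9,0)·!9 = 1·133496 = 133496
  i=1: C(9,1)·!8 = 9·14833 = 133497
  i=2: C(9,2)·!7 = 36·1854 = 66744
  i=3: C(9,3)·!6 = 84·265 = 22260
  i=4: C(9,4)·!5 = 126·44 = 5544
  i=5: C(9,5)·!4 = 126·9 = 1134
  i=6: C(9,6)·!3 = 84·2 = 168
Total = 362843.

362843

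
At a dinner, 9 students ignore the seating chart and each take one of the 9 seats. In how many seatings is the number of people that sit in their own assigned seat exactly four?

5544

Choose which 4 of the 9 are fixed: C(9,4) = 126.
The remaining 5 must be deranged: !5 = 44.
Total: 126 × 44 = 5544.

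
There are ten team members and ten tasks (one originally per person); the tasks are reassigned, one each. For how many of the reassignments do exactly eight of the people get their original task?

Pick the 8 fixed positions: C(10,8) = 45 ways.
The other 2 form a derangement: !2 = 1.
Total: 45 × 1 = 45.

45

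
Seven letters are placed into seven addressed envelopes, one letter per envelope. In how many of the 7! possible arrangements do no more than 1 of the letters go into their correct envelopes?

Sum C(7,i)·!(7-i) for i = 0..1:
  i=0: C(7,0)·!7 = 1·1854 = 1854
  i=1: C(7,1)·!6 = 7·265 = 1855
Total = 3709.

3709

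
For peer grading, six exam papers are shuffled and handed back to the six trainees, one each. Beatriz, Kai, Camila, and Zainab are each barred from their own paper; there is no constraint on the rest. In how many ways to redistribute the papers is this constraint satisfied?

Let A_j be the event that the j-th constrained one is fixed. By inclusion-exclusion over the 4 events:
Σ_{j=0}^{4} (-1)^j C(4,j)(6-j)!
= C(4,0)·6! - C(4,1)·5! + C(4,2)·4! - C(4,3)·3! + C(4,4)·2!
= 720 - 480 + 144 - 24 + 2
= 362

362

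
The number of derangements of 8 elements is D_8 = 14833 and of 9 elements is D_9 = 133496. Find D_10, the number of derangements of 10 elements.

1334961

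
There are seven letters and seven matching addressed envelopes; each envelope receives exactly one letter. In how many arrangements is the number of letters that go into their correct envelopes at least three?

407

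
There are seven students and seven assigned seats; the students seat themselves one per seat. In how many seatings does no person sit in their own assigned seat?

1854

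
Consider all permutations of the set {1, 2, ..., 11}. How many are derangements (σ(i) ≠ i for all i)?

14684570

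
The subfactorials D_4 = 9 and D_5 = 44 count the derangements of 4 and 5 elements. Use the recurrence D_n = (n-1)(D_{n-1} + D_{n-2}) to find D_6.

265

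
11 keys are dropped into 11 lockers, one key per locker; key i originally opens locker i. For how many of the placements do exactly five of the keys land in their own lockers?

122430

Pick the 5 fixed positions: C(11,5) = 462 ways.
The remaining 6 must be deranged: !6 = 265.
Total: 462 × 265 = 122430.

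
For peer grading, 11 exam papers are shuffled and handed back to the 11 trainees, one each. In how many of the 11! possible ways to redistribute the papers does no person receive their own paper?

By inclusion-exclusion, !11 = Σ (-1)^k · 11!/k! for k=0..11
= 11! - 11!/1! + 11!/2! - 11!/3! + 11!/4! - 11!/5! + 11!/6! - 11!/7! + 11!/8! - 11!/9! + 11!/10! - 11!/11!
= 39916800 - 39916800 + 19958400 - 6652800 + 1663200 - 332640 + 55440 - 7920 + 990 - 110 + 11 - 1
= 14684570

14684570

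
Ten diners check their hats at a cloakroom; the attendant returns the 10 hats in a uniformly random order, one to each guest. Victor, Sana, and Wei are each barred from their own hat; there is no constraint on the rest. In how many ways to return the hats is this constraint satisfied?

Inclusion-exclusion on the 3 forbidden self-matches:
Σ_{j=0}^{3} (-1)^j C(3,j)(10-j)!
= C(3,0)·10! - C(3,1)·9! + C(3,2)·8! - C(3,3)·7!
= 3628800 - 1088640 + 120960 - 5040
= 2656080

2656080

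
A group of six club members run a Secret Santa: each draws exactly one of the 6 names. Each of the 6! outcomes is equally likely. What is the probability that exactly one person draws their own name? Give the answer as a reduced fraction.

11/30

Favorable outcomes: C(6,1)·!5 = 6·44 = 264.
Total outcomes: 6! = 720.
Probability = 264/720 = 11/30.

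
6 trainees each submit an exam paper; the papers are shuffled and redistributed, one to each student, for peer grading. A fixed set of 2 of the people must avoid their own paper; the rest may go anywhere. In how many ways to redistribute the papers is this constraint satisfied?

Let A_j be the event that the j-th constrained one is fixed. By inclusion-exclusion over the 2 events:
Σ_{j=0}^{2} (-1)^j C(2,j)(6-j)!
= C(2,0)·6! - C(2,1)·5! + C(2,2)·4!
= 720 - 240 + 24
= 504

504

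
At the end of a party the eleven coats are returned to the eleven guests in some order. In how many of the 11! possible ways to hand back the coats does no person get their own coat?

!11 is the nearest integer to 11!/e.
11! = 39916800, and 39916800/e ≈ 14684570.08, so !11 = 14684570.

14684570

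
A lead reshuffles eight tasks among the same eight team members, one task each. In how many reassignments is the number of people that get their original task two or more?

10655

Sum C(8,i)·!(8-i) for i = 2..8:
  i=2: C(8,2)·!6 = 28·265 = 7420
  i=3: C(8,3)·!5 = 56·44 = 2464
  i=4: C(8,4)·!4 = 70·9 = 630
  i=5: C(8,5)·!3 = 56·2 = 112
  i=6: C(8,6)·!2 = 28·1 = 28
  i=7: C(8,7)·!1 = 8·0 = 0
  i=8: C(8,8)·!0 = 1·1 = 1
Total = 10655.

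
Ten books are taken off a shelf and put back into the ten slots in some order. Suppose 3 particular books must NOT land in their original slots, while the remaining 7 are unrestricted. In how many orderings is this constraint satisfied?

2656080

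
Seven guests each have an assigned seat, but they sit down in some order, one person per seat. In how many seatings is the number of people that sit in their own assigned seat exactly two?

Pick the 2 fixed positions: C(7,2) = 21 ways.
The other 5 form a derangement: !5 = 44.
Total: 21 × 44 = 924.

924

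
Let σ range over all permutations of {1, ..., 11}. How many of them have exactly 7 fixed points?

2970

Pick the 7 fixed positions: C(11,7) = 330 ways.
The remaining 4 must be deranged: !4 = 9.
Total: 330 × 9 = 2970.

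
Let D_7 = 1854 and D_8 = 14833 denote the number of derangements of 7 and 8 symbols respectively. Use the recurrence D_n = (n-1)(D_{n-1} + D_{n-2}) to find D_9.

D_9 = (9-1)·(D_8 + D_7) = 8·(14833 + 1854) = 8·16687 = 133496.

133496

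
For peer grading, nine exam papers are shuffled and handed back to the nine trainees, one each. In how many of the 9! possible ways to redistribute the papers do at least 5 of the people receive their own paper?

# with exactly i fixed is C(9,i)·!(9-i); sum over i=5..9:
  i=5: C(9,5)·!4 = 126·9 = 1134
  i=6: C(9,6)·!3 = 84·2 = 168
  i=7: C(9,7)·!2 = 36·1 = 36
  i=8: C(9,8)·!1 = 9·0 = 0
  i=9: C(9,9)·!0 = 1·1 = 1
Total = 1339.

1339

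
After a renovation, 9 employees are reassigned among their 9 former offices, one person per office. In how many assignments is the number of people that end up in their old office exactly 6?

168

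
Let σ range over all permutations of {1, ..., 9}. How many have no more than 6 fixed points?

# with exactly i fixed is C(9,i)·!(9-i); sum over i=0..6:
  i=0: C(9,0)·!9 = 1·133496 = 133496
  i=1: C(9,1)·!8 = 9·14833 = 133497
  i=2: C(9,2)·!7 = 36·1854 = 66744
  i=3: C(9,3)·!6 = 84·265 = 22260
  i=4: C(9,4)·!5 = 126·44 = 5544
  i=5: C(9,5)·!4 = 126·9 = 1134
  i=6: C(9,6)·!3 = 84·2 = 168
Total = 362843.

362843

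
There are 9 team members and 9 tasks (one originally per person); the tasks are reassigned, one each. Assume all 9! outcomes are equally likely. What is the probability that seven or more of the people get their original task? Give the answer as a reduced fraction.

37/362880

Favorable outcomes: Σ_{i≥7} C(9,i)·!(9-i) = 36·1 + 9·0 + 1·1 = 37.
Total outcomes: 9! = 362880.
Probability = 37/362880 = 37/362880.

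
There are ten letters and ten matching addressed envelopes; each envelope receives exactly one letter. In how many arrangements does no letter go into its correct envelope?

1334961

!10 = 10! · Σ_{k=0}^{10} (-1)^k/k!
= 10! - 10!/1! + 10!/2! - 10!/3! + 10!/4! - 10!/5! + 10!/6! - 10!/7! + 10!/8! - 10!/9! + 10!/10!
= 3628800 - 3628800 + 1814400 - 604800 + 151200 - 30240 + 5040 - 720 + 90 - 10 + 1
= 1334961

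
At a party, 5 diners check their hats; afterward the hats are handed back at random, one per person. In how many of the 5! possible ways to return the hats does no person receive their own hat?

44

The subfactorial !5 = [5!/e] (nearest integer).
5! = 120, and 120/e ≈ 44.15, so !5 = 44.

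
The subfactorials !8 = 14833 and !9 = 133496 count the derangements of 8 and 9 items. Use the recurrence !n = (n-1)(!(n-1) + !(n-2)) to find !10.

!10 = (10-1)·(!9 + !8) = 9·(133496 + 14833) = 9·148329 = 1334961.

1334961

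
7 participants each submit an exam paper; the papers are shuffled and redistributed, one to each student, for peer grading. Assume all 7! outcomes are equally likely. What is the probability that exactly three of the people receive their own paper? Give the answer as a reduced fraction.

1/16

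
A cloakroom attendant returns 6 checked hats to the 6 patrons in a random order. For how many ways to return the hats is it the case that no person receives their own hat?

!6 = 6! · Σ_{k=0}^{6} (-1)^k/k!
= 6! - 6!/1! + 6!/2! - 6!/3! + 6!/4! - 6!/5! + 6!/6!
= 720 - 720 + 360 - 120 + 30 - 6 + 1
= 265

265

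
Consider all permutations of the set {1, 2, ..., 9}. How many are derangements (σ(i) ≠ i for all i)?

!9 is the nearest integer to 9!/e.
9! = 362880, and 362880/e ≈ 133496.09, so !9 = 133496.

133496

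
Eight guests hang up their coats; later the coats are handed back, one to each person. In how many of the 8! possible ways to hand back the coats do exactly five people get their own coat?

Choose which 5 of the 8 are fixed: C(8,5) = 56.
The other 3 form a derangement: !3 = 2.
Total: 56 × 2 = 112.

112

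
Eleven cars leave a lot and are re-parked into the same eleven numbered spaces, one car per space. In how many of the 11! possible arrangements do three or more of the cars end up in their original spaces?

3205379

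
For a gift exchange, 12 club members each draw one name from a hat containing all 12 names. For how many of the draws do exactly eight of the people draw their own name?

4455

Pick the 8 fixed positions: C(12,8) = 495 ways.
The other 4 form a derangement: !4 = 9.
Total: 495 × 9 = 4455.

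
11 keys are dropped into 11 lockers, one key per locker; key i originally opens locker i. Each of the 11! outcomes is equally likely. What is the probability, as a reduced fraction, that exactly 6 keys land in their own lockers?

11/21600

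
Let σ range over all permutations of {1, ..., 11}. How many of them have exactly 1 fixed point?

14684571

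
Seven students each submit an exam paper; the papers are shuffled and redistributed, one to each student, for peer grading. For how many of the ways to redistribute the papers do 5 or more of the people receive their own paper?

22

Sum C(7,i)·!(7-i) for i = 5..7:
  i=5: C(7,5)·!2 = 21·1 = 21
  i=6: C(7,6)·!1 = 7·0 = 0
  i=7: C(7,7)·!0 = 1·1 = 1
Total = 22.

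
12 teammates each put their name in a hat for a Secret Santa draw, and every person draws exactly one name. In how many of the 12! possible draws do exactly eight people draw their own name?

Pick the 8 fixed positions: C(12,8) = 495 ways.
The remaining 4 must be deranged: !4 = 9.
Total: 495 × 9 = 4455.

4455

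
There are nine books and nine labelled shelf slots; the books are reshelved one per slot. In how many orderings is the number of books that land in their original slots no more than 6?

# with exactly i fixed is C(9,i)·!(9-i); sum over i=0..6:
  i=0: C(9,0)·!9 = 1·133496 = 133496
  i=1: C(9,1)·!8 = 9·14833 = 133497
  i=2: C(9,2)·!7 = 36·1854 = 66744
  i=3: C(9,3)·!6 = 84·265 = 22260
  i=4: C(9,4)·!5 = 126·44 = 5544
  i=5: C(9,5)·!4 = 126·9 = 1134
  i=6: C(9,6)·!3 = 84·2 = 168
Total = 362843.

362843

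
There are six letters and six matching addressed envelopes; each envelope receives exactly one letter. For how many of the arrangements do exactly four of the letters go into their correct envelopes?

Pick the 4 fixed positions: C(6,4) = 15 ways.
The remaining 2 must be deranged: !2 = 1.
Total: 15 × 1 = 15.

15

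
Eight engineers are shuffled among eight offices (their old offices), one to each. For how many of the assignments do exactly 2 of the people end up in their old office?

Pick the 2 fixed positions: C(8,2) = 28 ways.
The remaining 6 must be deranged: !6 = 265.
Total: 28 × 265 = 7420.

7420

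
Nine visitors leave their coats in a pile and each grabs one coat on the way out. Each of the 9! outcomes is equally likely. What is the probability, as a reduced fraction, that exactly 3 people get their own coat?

53/864

Favorable outcomes: C(9,3)·!6 = 84·265 = 22260.
Total outcomes: 9! = 362880.
Probability = 22260/362880 = 53/864.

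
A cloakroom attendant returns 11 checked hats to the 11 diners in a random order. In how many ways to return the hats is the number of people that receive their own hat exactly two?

Pick the 2 fixed positions: C(11,2) = 55 ways.
The other 9 form a derangement: !9 = 133496.
Total: 55 × 133496 = 7342280.

7342280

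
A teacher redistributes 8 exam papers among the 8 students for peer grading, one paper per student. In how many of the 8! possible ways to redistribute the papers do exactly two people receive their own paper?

7420

Pick the 2 fixed positions: C(8,2) = 28 ways.
The remaining 6 must be deranged: !6 = 265.
Total: 28 × 265 = 7420.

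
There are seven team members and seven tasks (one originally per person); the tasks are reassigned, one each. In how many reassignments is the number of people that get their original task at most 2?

Sum C(7,i)·!(7-i) for i = 0..2:
  i=0: C(7,0)·!7 = 1·1854 = 1854
  i=1: C(7,1)·!6 = 7·265 = 1855
  i=2: C(7,2)·!5 = 21·44 = 924
Total = 4633.

4633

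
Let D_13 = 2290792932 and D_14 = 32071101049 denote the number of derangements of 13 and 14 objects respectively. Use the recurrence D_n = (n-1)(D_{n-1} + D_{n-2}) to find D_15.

481066515734

D_15 = (15-1)·(D_14 + D_13) = 14·(32071101049 + 2290792932) = 14·34361893981 = 481066515734.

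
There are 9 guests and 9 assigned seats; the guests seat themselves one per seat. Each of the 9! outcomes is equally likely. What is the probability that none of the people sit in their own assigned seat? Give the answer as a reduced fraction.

Favorable outcomes: !9 = 133496.
Total outcomes: 9! = 362880.
Probability = 133496/362880 = 16687/45360.

16687/45360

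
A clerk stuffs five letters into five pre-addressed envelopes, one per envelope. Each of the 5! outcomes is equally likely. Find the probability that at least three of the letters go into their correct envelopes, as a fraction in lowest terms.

11/120

Favorable outcomes: Σ_{i≥3} C(5,i)·!(5-i) = 10·1 + 5·0 + 1·1 = 11.
Total outcomes: 5! = 120.
Probability = 11/120 = 11/120.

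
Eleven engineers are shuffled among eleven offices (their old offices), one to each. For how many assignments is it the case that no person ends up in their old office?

By inclusion-exclusion, !11 = Σ (-1)^k · 11!/k! for k=0..11
= 11! - 11!/1! + 11!/2! - 11!/3! + 11!/4! - 11!/5! + 11!/6! - 11!/7! + 11!/8! - 11!/9! + 11!/10! - 11!/11!
= 39916800 - 39916800 + 19958400 - 6652800 + 1663200 - 332640 + 55440 - 7920 + 990 - 110 + 11 - 1
= 14684570

14684570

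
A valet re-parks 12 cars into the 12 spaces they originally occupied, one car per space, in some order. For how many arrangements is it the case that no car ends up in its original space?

176214841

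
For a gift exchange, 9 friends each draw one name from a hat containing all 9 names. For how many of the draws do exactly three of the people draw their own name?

22260

Choose which 3 of the 9 are fixed: C(9,3) = 84.
The other 6 form a derangement: !6 = 265.
Total: 84 × 265 = 22260.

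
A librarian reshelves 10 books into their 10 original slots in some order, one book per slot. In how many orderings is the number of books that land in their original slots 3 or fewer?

# with exactly i fixed is C(10,i)·!(10-i); sum over i=0..3:
  i=0: C(10,0)·!10 = 1·1334961 = 1334961
  i=1: C(10,1)·!9 = 10·133496 = 1334960
  i=2: C(10,2)·!8 = 45·14833 = 667485
  i=3: C(10,3)·!7 = 120·1854 = 222480
Total = 3559886.

3559886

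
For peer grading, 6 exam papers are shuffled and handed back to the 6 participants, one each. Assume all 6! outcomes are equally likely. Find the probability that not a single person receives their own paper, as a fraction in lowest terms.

53/144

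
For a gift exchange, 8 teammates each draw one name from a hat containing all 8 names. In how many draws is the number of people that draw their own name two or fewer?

Sum C(8,i)·!(8-i) for i = 0..2:
  i=0: C(8,0)·!8 = 1·14833 = 14833
  i=1: C(8,1)·!7 = 8·1854 = 14832
  i=2: C(8,2)·!6 = 28·265 = 7420
Total = 37085.

37085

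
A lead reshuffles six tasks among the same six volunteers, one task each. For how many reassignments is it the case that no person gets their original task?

265

The subfactorial !6 = [6!/e] (nearest integer).
6! = 720, and 720/e ≈ 264.87, so !6 = 265.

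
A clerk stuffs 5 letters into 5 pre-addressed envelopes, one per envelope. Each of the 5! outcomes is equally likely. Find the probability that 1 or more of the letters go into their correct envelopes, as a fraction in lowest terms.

19/30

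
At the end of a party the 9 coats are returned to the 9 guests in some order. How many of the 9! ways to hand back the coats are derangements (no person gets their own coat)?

133496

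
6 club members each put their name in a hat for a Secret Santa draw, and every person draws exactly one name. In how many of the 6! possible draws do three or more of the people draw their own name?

56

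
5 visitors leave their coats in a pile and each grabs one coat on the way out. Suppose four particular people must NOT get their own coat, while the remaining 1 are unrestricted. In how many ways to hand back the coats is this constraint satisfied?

Let A_j be the event that the j-th constrained one is fixed. By inclusion-exclusion over the 4 events:
Σ_{j=0}^{4} (-1)^j C(4,j)(5-j)!
= C(4,0)·5! - C(4,1)·4! + C(4,2)·3! - C(4,3)·2! + C(4,4)·1!
= 120 - 96 + 36 - 8 + 1
= 53

53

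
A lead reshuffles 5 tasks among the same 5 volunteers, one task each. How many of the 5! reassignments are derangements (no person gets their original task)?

Use !n = (n-1)(!(n-1) + !(n-2)).
!5 = 4·(9 + 2) = 4·11 = 44

44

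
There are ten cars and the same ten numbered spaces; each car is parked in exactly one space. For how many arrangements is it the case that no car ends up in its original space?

1334961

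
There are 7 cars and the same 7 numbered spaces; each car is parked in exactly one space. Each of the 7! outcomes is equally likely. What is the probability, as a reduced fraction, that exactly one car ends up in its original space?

Favorable outcomes: C(7,1)·!6 = 7·265 = 1855.
Total outcomes: 7! = 5040.
Probability = 1855/5040 = 53/144.

53/144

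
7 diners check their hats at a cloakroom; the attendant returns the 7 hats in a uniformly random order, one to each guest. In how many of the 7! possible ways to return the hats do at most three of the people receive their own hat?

4948

# with exactly i fixed is C(7,i)·!(7-i); sum over i=0..3:
  i=0: C(7,0)·!7 = 1·1854 = 1854
  i=1: C(7,1)·!6 = 7·265 = 1855
  i=2: C(7,2)·!5 = 21·44 = 924
  i=3: C(7,3)·!4 = 35·9 = 315
Total = 4948.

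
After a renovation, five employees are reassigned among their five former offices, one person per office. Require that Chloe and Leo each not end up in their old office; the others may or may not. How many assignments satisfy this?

78

Inclusion-exclusion on the 2 forbidden self-matches:
Σ_{j=0}^{2} (-1)^j C(2,j)(5-j)!
= C(2,0)·5! - C(2,1)·4! + C(2,2)·3!
= 120 - 48 + 6
= 78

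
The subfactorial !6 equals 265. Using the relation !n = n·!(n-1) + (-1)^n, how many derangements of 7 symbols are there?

1854

!7 = 7·265 - 1 = 1854.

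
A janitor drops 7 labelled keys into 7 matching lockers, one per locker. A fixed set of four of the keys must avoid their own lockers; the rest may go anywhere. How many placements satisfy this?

Let A_j be the event that the j-th constrained one is fixed. By inclusion-exclusion over the 4 events:
Σ_{j=0}^{4} (-1)^j C(4,j)(7-j)!
= C(4,0)·7! - C(4,1)·6! + C(4,2)·5! - C(4,3)·4! + C(4,4)·3!
= 5040 - 2880 + 720 - 96 + 6
= 2790

2790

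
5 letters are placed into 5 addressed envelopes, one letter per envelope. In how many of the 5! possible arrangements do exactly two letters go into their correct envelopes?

Pick the 2 fixed positions: C(5,2) = 10 ways.
The remaining 3 must be deranged: !3 = 2.
Total: 10 × 2 = 20.

20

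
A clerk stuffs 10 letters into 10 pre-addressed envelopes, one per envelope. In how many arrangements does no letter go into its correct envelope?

1334961

The number of derangements of 10 is !10 = Σ_{k=0}^{10} (-1)^k·10!/k!
= 10! - 10!/1! + 10!/2! - 10!/3! + 10!/4! - 10!/5! + 10!/6! - 10!/7! + 10!/8! - 10!/9! + 10!/10!
= 3628800 - 3628800 + 1814400 - 604800 + 151200 - 30240 + 5040 - 720 + 90 - 10 + 1
= 1334961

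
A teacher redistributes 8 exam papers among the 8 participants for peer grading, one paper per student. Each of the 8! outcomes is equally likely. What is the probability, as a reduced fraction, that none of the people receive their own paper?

2119/5760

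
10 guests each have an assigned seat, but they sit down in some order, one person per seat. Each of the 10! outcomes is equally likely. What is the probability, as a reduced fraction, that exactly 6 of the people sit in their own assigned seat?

Favorable outcomes: C(10,6)·!4 = 210·9 = 1890.
Total outcomes: 10! = 3628800.
Probability = 1890/3628800 = 1/1920.

1/1920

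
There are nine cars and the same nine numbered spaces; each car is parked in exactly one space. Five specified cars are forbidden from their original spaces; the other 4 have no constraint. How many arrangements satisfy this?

Let A_j be the event that the j-th constrained one is fixed. By inclusion-exclusion over the 5 events:
Σ_{j=0}^{5} (-1)^j C(5,j)(9-j)!
= C(5,0)·9! - C(5,1)·8! + C(5,2)·7! - C(5,3)·6! + C(5,4)·5! - C(5,5)·4!
= 362880 - 201600 + 50400 - 7200 + 600 - 24
= 205056

205056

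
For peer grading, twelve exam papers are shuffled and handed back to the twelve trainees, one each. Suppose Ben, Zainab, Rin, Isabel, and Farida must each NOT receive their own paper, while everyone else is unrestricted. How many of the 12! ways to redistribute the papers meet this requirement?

312273360

Inclusion-exclusion on the 5 forbidden self-matches:
Σ_{j=0}^{5} (-1)^j C(5,j)(12-j)!
= C(5,0)·12! - C(5,1)·11! + C(5,2)·10! - C(5,3)·9! + C(5,4)·8! - C(5,5)·7!
= 479001600 - 199584000 + 36288000 - 3628800 + 201600 - 5040
= 312273360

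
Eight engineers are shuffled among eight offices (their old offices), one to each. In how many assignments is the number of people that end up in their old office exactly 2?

7420

Pick the 2 fixed positions: C(8,2) = 28 ways.
The remaining 6 must be deranged: !6 = 265.
Total: 28 × 265 = 7420.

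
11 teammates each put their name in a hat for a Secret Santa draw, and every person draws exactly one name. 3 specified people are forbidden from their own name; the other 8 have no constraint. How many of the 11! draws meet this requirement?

30078720

Inclusion-exclusion on the 3 forbidden self-matches:
Σ_{j=0}^{3} (-1)^j C(3,j)(11-j)!
= C(3,0)·11! - C(3,1)·10! + C(3,2)·9! - C(3,3)·8!
= 39916800 - 10886400 + 1088640 - 40320
= 30078720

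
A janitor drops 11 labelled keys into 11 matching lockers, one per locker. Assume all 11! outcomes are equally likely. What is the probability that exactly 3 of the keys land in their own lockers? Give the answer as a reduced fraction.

Favorable outcomes: C(11,3)·!8 = 165·14833 = 2447445.
Total outcomes: 11! = 39916800.
Probability = 2447445/39916800 = 2119/34560.

2119/34560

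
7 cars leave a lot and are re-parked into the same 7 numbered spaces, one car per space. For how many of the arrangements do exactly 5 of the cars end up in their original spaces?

21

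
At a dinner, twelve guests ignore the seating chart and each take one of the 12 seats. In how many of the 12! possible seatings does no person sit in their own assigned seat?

176214841

Recurrence: !12 = 11·(!11 + !10).
!12 = 11·(14684570 + 1334961) = 11·16019531 = 176214841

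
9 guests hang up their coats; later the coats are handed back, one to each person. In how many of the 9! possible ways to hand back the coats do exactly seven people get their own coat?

Choose which 7 of the 9 are fixed: C(9,7) = 36.
The remaining 2 must be deranged: !2 = 1.
Total: 36 × 1 = 36.

36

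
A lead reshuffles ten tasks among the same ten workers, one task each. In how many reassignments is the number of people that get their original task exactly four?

55650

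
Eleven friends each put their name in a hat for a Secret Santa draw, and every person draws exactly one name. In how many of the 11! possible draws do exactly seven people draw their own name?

Pick the 7 fixed positions: C(11,7) = 330 ways.
The other 4 form a derangement: !4 = 9.
Total: 330 × 9 = 2970.

2970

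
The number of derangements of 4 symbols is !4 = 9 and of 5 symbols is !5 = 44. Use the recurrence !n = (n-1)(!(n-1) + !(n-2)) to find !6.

!6 = (6-1)·(!5 + !4) = 5·(44 + 9) = 5·53 = 265.

265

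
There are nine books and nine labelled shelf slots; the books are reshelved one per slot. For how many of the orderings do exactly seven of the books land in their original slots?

Pick the 7 fixed positions: C(9,7) = 36 ways.
The other 2 form a derangement: !2 = 1.
Total: 36 × 1 = 36.

36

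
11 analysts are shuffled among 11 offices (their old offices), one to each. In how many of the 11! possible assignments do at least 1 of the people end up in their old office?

Sum C(11,i)·!(11-i) for i = 1..11:
  i=1: C(11,1)·!10 = 11·1334961 = 14684571
  i=2: C(11,2)·!9 = 55·133496 = 7342280
  i=3: C(11,3)·!8 = 165·14833 = 2447445
  i=4: C(11,4)·!7 = 330·1854 = 611820
  i=5: C(11,5)·!6 = 462·265 = 122430
  i=6: C(11,6)·!5 = 462·44 = 20328
  i=7: C(11,7)·!4 = 330·9 = 2970
  i=8: C(11,8)·!3 = 165·2 = 330
  i=9: C(11,9)·!2 = 55·1 = 55
  i=10: C(11,10)·!1 = 11·0 = 0
  i=11: C(11,11)·!0 = 1·1 = 1
Total = 25232230.

25232230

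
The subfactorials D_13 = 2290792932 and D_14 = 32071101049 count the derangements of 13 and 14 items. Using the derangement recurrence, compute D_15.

D_15 = (15-1)·(D_14 + D_13) = 14·(32071101049 + 2290792932) = 14·34361893981 = 481066515734.

481066515734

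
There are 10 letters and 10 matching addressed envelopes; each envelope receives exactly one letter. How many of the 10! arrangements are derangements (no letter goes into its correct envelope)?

1334961

Recurrence: !10 = 10·!9 + (-1)^10.
!10 = 10·133496 + 1 = 1334961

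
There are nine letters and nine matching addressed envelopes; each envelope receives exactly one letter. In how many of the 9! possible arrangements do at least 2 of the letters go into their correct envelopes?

Sum C(9,i)·!(9-i) for i = 2..9:
  i=2: C(9,2)·!7 = 36·1854 = 66744
  i=3: C(9,3)·!6 = 84·265 = 22260
  i=4: C(9,4)·!5 = 126·44 = 5544
  i=5: C(9,5)·!4 = 126·9 = 1134
  i=6: C(9,6)·!3 = 84·2 = 168
  i=7: C(9,7)·!2 = 36·1 = 36
  i=8: C(9,8)·!1 = 9·0 = 0
  i=9: C(9,9)·!0 = 1·1 = 1
Total = 95887.

95887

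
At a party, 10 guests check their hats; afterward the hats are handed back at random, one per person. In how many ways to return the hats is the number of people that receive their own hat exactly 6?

1890

Choose which 6 of the 10 are fixed: C(10,6) = 210.
The remaining 4 must be deranged: !4 = 9.
Total: 210 × 9 = 1890.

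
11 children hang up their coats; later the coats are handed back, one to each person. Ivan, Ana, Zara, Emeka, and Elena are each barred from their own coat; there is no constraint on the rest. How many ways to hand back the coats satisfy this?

Let A_j be the event that the j-th constrained one is fixed. By inclusion-exclusion over the 5 events:
Σ_{j=0}^{5} (-1)^j C(5,j)(11-j)!
= C(5,0)·11! - C(5,1)·10! + C(5,2)·9! - C(5,3)·8! + C(5,4)·7! - C(5,5)·6!
= 39916800 - 18144000 + 3628800 - 403200 + 25200 - 720
= 25022880

25022880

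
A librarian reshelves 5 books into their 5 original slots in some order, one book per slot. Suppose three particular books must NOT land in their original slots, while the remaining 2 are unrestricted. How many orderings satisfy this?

64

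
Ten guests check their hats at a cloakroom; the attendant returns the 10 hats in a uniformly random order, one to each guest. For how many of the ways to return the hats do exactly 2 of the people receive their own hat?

667485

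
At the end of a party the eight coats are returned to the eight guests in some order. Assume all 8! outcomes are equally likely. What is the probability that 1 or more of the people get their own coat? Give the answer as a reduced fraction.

3641/5760

Favorable outcomes: Σ_{i≥1} C(8,i)·!(8-i) = 8·1854 + 28·265 + 56·44 + 70·9 + 56·2 + 28·1 + 8·0 + 1·1 = 25487.
Total outcomes: 8! = 40320.
Probability = 25487/40320 = 3641/5760.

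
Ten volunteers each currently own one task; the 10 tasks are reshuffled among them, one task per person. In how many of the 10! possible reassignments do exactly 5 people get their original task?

Pick the 5 fixed positions: C(10,5) = 252 ways.
The other 5 form a derangement: !5 = 44.
Total: 252 × 44 = 11088.

11088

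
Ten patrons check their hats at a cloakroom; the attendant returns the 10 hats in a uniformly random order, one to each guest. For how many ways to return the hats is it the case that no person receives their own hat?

1334961

By inclusion-exclusion, !10 = Σ (-1)^k · 10!/k! for k=0..10
= 10! - 10!/1! + 10!/2! - 10!/3! + 10!/4! - 10!/5! + 10!/6! - 10!/7! + 10!/8! - 10!/9! + 10!/10!
= 3628800 - 3628800 + 1814400 - 604800 + 151200 - 30240 + 5040 - 720 + 90 - 10 + 1
= 1334961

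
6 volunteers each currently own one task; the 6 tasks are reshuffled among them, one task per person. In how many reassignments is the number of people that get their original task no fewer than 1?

# with exactly i fixed is C(6,i)·!(6-i); sum over i=1..6:
  i=1: C(6,1)·!5 = 6·44 = 264
  i=2: C(6,2)·!4 = 15·9 = 135
  i=3: C(6,3)·!3 = 20·2 = 40
  i=4: C(6,4)·!2 = 15·1 = 15
  i=5: C(6,5)·!1 = 6·0 = 0
  i=6: C(6,6)·!0 = 1·1 = 1
Total = 455.

455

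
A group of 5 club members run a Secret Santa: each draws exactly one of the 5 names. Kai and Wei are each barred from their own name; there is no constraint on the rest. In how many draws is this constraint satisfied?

78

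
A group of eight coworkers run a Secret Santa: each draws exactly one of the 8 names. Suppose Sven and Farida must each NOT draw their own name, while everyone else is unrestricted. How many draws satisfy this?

Inclusion-exclusion on the 2 forbidden self-matches:
Σ_{j=0}^{2} (-1)^j C(2,j)(8-j)!
= C(2,0)·8! - C(2,1)·7! + C(2,2)·6!
= 40320 - 10080 + 720
= 30960

30960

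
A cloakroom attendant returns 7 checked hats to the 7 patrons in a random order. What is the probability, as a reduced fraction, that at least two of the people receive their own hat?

Favorable outcomes: Σ_{i≥2} C(7,i)·!(7-i) = 21·44 + 35·9 + 35·2 + 21·1 + 7·0 + 1·1 = 1331.
Total outcomes: 7! = 5040.
Probability = 1331/5040 = 1331/5040.

1331/5040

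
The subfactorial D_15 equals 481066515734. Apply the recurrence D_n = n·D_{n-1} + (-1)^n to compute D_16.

7697064251745

D_16 = 16·481066515734 + 1 = 7697064251745.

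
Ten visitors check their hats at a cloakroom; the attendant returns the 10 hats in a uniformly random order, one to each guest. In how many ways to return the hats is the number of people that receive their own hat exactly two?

667485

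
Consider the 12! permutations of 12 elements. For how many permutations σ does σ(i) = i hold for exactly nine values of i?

440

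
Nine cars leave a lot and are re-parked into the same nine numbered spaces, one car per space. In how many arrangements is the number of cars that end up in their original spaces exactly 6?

168

Pick the 6 fixed positions: C(9,6) = 84 ways.
The other 3 form a derangement: !3 = 2.
Total: 84 × 2 = 168.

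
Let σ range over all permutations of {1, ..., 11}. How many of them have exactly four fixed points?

Pick the 4 fixed positions: C(11,4) = 330 ways.
The remaining 7 must be deranged: !7 = 1854.
Total: 330 × 1854 = 611820.

611820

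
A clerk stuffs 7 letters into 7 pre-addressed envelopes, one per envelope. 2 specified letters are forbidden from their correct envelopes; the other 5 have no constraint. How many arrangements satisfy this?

3720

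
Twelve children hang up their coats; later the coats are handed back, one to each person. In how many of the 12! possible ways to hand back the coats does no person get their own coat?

176214841

By inclusion-exclusion, !12 = Σ (-1)^k · 12!/k! for k=0..12
= 12! - 12!/1! + 12!/2! - 12!/3! + 12!/4! - 12!/5! + 12!/6! - 12!/7! + 12!/8! - 12!/9! + 12!/10! - 12!/11! + 12!/12!
= 479001600 - 479001600 + 239500800 - 79833600 + 19958400 - 3991680 + 665280 - 95040 + 11880 - 1320 + 132 - 12 + 1
= 176214841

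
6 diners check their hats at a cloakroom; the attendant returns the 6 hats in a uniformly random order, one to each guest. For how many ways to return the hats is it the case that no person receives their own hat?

265

!6 = 6! · Σ_{k=0}^{6} (-1)^k/k!
= 6! - 6!/1! + 6!/2! - 6!/3! + 6!/4! - 6!/5! + 6!/6!
= 720 - 720 + 360 - 120 + 30 - 6 + 1
= 265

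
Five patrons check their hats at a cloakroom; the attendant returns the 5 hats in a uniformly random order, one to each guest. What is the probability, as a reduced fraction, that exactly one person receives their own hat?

3/8

Favorable outcomes: C(5,1)·!4 = 5·9 = 45.
Total outcomes: 5! = 120.
Probability = 45/120 = 3/8.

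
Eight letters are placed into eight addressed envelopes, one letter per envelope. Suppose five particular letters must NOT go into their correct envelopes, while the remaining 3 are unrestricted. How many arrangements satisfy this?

21234

Let A_j be the event that the j-th constrained one is fixed. By inclusion-exclusion over the 5 events:
Σ_{j=0}^{5} (-1)^j C(5,j)(8-j)!
= C(5,0)·8! - C(5,1)·7! + C(5,2)·6! - C(5,3)·5! + C(5,4)·4! - C(5,5)·3!
= 40320 - 25200 + 7200 - 1200 + 120 - 6
= 21234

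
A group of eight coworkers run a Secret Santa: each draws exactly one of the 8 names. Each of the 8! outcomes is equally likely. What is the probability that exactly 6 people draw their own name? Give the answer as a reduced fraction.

1/1440

Favorable outcomes: C(8,6)·!2 = 28·1 = 28.
Total outcomes: 8! = 40320.
Probability = 28/40320 = 1/1440.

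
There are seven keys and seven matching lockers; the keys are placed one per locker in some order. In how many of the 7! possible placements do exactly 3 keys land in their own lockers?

315

Pick the 3 fixed positions: C(7,3) = 35 ways.
The other 4 form a derangement: !4 = 9.
Total: 35 × 9 = 315.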